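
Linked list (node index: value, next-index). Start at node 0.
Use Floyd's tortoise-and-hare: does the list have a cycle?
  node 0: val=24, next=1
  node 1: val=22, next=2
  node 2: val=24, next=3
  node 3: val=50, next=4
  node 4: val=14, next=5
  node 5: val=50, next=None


Floyd's tortoise (slow, +1) and hare (fast, +2):
  init: slow=0, fast=0
  step 1: slow=1, fast=2
  step 2: slow=2, fast=4
  step 3: fast 4->5->None, no cycle

Cycle: no


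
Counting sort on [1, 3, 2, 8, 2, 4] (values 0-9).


Input: [1, 3, 2, 8, 2, 4]
Counts: [0, 1, 2, 1, 1, 0, 0, 0, 1, 0]

Sorted: [1, 2, 2, 3, 4, 8]


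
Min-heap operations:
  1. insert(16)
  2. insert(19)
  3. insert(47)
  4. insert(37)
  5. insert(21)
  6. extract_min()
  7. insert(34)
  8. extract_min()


insert(16) -> [16]
insert(19) -> [16, 19]
insert(47) -> [16, 19, 47]
insert(37) -> [16, 19, 47, 37]
insert(21) -> [16, 19, 47, 37, 21]
extract_min()->16, [19, 21, 47, 37]
insert(34) -> [19, 21, 47, 37, 34]
extract_min()->19, [21, 34, 47, 37]

Final heap: [21, 34, 47, 37]


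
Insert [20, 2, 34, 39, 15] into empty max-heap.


Insert 20: [20]
Insert 2: [20, 2]
Insert 34: [34, 2, 20]
Insert 39: [39, 34, 20, 2]
Insert 15: [39, 34, 20, 2, 15]

Final heap: [39, 34, 20, 2, 15]


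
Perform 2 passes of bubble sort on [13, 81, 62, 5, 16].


Initial: [13, 81, 62, 5, 16]
Pass 1: [13, 62, 5, 16, 81] (3 swaps)
Pass 2: [13, 5, 16, 62, 81] (2 swaps)

After 2 passes: [13, 5, 16, 62, 81]


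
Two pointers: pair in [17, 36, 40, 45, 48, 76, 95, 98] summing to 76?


lo=0(17)+hi=7(98)=115
lo=0(17)+hi=6(95)=112
lo=0(17)+hi=5(76)=93
lo=0(17)+hi=4(48)=65
lo=1(36)+hi=4(48)=84
lo=1(36)+hi=3(45)=81
lo=1(36)+hi=2(40)=76

Yes: 36+40=76


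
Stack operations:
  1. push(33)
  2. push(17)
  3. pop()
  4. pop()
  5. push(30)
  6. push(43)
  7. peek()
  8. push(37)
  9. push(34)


push(33) -> [33]
push(17) -> [33, 17]
pop()->17, [33]
pop()->33, []
push(30) -> [30]
push(43) -> [30, 43]
peek()->43
push(37) -> [30, 43, 37]
push(34) -> [30, 43, 37, 34]

Final stack: [30, 43, 37, 34]


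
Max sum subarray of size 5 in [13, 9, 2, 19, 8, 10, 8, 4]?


[0:5]: 51
[1:6]: 48
[2:7]: 47
[3:8]: 49

Max: 51 at [0:5]


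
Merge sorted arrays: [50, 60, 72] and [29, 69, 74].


Take 29 from B
Take 50 from A
Take 60 from A
Take 69 from B
Take 72 from A

Merged: [29, 50, 60, 69, 72, 74]


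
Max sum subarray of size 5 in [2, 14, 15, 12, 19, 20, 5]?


[0:5]: 62
[1:6]: 80
[2:7]: 71

Max: 80 at [1:6]


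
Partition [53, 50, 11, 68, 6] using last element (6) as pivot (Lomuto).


Pivot: 6
Place pivot at 0: [6, 50, 11, 68, 53]

Partitioned: [6, 50, 11, 68, 53]


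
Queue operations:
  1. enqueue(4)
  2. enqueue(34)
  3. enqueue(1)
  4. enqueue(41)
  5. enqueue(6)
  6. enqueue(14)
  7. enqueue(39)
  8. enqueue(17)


enqueue(4) -> [4]
enqueue(34) -> [4, 34]
enqueue(1) -> [4, 34, 1]
enqueue(41) -> [4, 34, 1, 41]
enqueue(6) -> [4, 34, 1, 41, 6]
enqueue(14) -> [4, 34, 1, 41, 6, 14]
enqueue(39) -> [4, 34, 1, 41, 6, 14, 39]
enqueue(17) -> [4, 34, 1, 41, 6, 14, 39, 17]

Final queue: [4, 34, 1, 41, 6, 14, 39, 17]


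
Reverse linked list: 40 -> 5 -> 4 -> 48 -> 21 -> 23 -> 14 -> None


Step 1: curr=40, set curr.next=prev(None) | reversed so far: 40
Step 2: curr=5, set curr.next=prev(40) | reversed so far: 5 -> 40
Step 3: curr=4, set curr.next=prev(5) | reversed so far: 4 -> 5 -> 40
Step 4: curr=48, set curr.next=prev(4) | reversed so far: 48 -> 4 -> 5 -> 40
Step 5: curr=21, set curr.next=prev(48) | reversed so far: 21 -> 48 -> 4 -> 5 -> 40
Step 6: curr=23, set curr.next=prev(21) | reversed so far: 23 -> 21 -> 48 -> 4 -> 5 -> 40
Step 7: curr=14, set curr.next=prev(23) | reversed so far: 14 -> 23 -> 21 -> 48 -> 4 -> 5 -> 40

14 -> 23 -> 21 -> 48 -> 4 -> 5 -> 40 -> None


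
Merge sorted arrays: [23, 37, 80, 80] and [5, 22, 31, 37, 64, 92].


Take 5 from B
Take 22 from B
Take 23 from A
Take 31 from B
Take 37 from A
Take 37 from B
Take 64 from B
Take 80 from A
Take 80 from A

Merged: [5, 22, 23, 31, 37, 37, 64, 80, 80, 92]


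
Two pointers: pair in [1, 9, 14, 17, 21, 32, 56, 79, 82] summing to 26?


lo=0(1)+hi=8(82)=83
lo=0(1)+hi=7(79)=80
lo=0(1)+hi=6(56)=57
lo=0(1)+hi=5(32)=33
lo=0(1)+hi=4(21)=22
lo=1(9)+hi=4(21)=30
lo=1(9)+hi=3(17)=26

Yes: 9+17=26


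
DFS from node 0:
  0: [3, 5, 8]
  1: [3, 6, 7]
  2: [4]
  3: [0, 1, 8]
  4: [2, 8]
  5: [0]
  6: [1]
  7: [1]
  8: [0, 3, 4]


Visit 0, push [8, 5, 3]
Visit 3, push [8, 1]
Visit 1, push [7, 6]
Visit 6, push []
Visit 7, push []
Visit 8, push [4]
Visit 4, push [2]
Visit 2, push []
Visit 5, push []

DFS order: [0, 3, 1, 6, 7, 8, 4, 2, 5]


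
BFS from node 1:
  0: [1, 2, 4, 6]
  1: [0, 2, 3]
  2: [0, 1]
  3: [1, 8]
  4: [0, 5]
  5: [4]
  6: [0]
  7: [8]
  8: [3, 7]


Visit 1, enqueue [0, 2, 3]
Visit 0, enqueue [4, 6]
Visit 2, enqueue []
Visit 3, enqueue [8]
Visit 4, enqueue [5]
Visit 6, enqueue []
Visit 8, enqueue [7]
Visit 5, enqueue []
Visit 7, enqueue []

BFS order: [1, 0, 2, 3, 4, 6, 8, 5, 7]


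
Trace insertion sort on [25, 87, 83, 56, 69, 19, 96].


Initial: [25, 87, 83, 56, 69, 19, 96]
Insert 87: [25, 87, 83, 56, 69, 19, 96]
Insert 83: [25, 83, 87, 56, 69, 19, 96]
Insert 56: [25, 56, 83, 87, 69, 19, 96]
Insert 69: [25, 56, 69, 83, 87, 19, 96]
Insert 19: [19, 25, 56, 69, 83, 87, 96]
Insert 96: [19, 25, 56, 69, 83, 87, 96]

Sorted: [19, 25, 56, 69, 83, 87, 96]


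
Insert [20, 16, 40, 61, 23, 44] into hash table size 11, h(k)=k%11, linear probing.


Insert 20: h=9 -> slot 9
Insert 16: h=5 -> slot 5
Insert 40: h=7 -> slot 7
Insert 61: h=6 -> slot 6
Insert 23: h=1 -> slot 1
Insert 44: h=0 -> slot 0

Table: [44, 23, None, None, None, 16, 61, 40, None, 20, None]


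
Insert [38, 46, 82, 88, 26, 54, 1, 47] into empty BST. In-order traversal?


Insert 38: root
Insert 46: R from 38
Insert 82: R from 38 -> R from 46
Insert 88: R from 38 -> R from 46 -> R from 82
Insert 26: L from 38
Insert 54: R from 38 -> R from 46 -> L from 82
Insert 1: L from 38 -> L from 26
Insert 47: R from 38 -> R from 46 -> L from 82 -> L from 54

In-order: [1, 26, 38, 46, 47, 54, 82, 88]


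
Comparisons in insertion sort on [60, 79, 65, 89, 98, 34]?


Algorithm: insertion sort
Input: [60, 79, 65, 89, 98, 34]
Sorted: [34, 60, 65, 79, 89, 98]

10


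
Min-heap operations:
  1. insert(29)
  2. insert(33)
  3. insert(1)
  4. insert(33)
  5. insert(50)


insert(29) -> [29]
insert(33) -> [29, 33]
insert(1) -> [1, 33, 29]
insert(33) -> [1, 33, 29, 33]
insert(50) -> [1, 33, 29, 33, 50]

Final heap: [1, 33, 29, 33, 50]


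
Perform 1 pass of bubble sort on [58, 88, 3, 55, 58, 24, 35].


Initial: [58, 88, 3, 55, 58, 24, 35]
Pass 1: [58, 3, 55, 58, 24, 35, 88] (5 swaps)

After 1 pass: [58, 3, 55, 58, 24, 35, 88]


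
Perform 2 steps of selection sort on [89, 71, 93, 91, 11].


Initial: [89, 71, 93, 91, 11]
Step 1: min=11 at 4
  Swap: [11, 71, 93, 91, 89]
Step 2: min=71 at 1
  Swap: [11, 71, 93, 91, 89]

After 2 steps: [11, 71, 93, 91, 89]


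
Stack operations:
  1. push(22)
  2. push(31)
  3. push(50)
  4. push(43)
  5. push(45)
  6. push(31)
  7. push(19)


push(22) -> [22]
push(31) -> [22, 31]
push(50) -> [22, 31, 50]
push(43) -> [22, 31, 50, 43]
push(45) -> [22, 31, 50, 43, 45]
push(31) -> [22, 31, 50, 43, 45, 31]
push(19) -> [22, 31, 50, 43, 45, 31, 19]

Final stack: [22, 31, 50, 43, 45, 31, 19]


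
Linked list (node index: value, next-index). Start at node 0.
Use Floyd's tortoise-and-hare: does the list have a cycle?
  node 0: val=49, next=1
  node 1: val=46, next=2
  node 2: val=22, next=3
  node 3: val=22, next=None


Floyd's tortoise (slow, +1) and hare (fast, +2):
  init: slow=0, fast=0
  step 1: slow=1, fast=2
  step 2: fast 2->3->None, no cycle

Cycle: no


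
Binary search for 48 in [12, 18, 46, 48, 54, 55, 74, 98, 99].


Step 1: lo=0, hi=8, mid=4, val=54
Step 2: lo=0, hi=3, mid=1, val=18
Step 3: lo=2, hi=3, mid=2, val=46
Step 4: lo=3, hi=3, mid=3, val=48

Found at index 3


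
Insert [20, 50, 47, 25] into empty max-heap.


Insert 20: [20]
Insert 50: [50, 20]
Insert 47: [50, 20, 47]
Insert 25: [50, 25, 47, 20]

Final heap: [50, 25, 47, 20]


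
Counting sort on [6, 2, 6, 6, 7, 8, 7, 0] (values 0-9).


Input: [6, 2, 6, 6, 7, 8, 7, 0]
Counts: [1, 0, 1, 0, 0, 0, 3, 2, 1, 0]

Sorted: [0, 2, 6, 6, 6, 7, 7, 8]


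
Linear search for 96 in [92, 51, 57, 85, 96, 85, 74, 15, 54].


i=0: 92!=96
i=1: 51!=96
i=2: 57!=96
i=3: 85!=96
i=4: 96==96 found!

Found at 4, 5 comps


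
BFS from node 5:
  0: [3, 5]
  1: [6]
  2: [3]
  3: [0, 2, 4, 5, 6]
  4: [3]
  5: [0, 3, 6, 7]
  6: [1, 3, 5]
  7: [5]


Visit 5, enqueue [0, 3, 6, 7]
Visit 0, enqueue []
Visit 3, enqueue [2, 4]
Visit 6, enqueue [1]
Visit 7, enqueue []
Visit 2, enqueue []
Visit 4, enqueue []
Visit 1, enqueue []

BFS order: [5, 0, 3, 6, 7, 2, 4, 1]


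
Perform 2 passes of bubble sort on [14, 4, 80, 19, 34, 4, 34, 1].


Initial: [14, 4, 80, 19, 34, 4, 34, 1]
Pass 1: [4, 14, 19, 34, 4, 34, 1, 80] (6 swaps)
Pass 2: [4, 14, 19, 4, 34, 1, 34, 80] (2 swaps)

After 2 passes: [4, 14, 19, 4, 34, 1, 34, 80]


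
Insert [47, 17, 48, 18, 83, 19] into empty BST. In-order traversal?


Insert 47: root
Insert 17: L from 47
Insert 48: R from 47
Insert 18: L from 47 -> R from 17
Insert 83: R from 47 -> R from 48
Insert 19: L from 47 -> R from 17 -> R from 18

In-order: [17, 18, 19, 47, 48, 83]


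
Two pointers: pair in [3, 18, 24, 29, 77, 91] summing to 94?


lo=0(3)+hi=5(91)=94

Yes: 3+91=94


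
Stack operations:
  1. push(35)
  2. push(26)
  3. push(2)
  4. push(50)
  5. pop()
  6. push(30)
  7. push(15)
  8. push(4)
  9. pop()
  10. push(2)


push(35) -> [35]
push(26) -> [35, 26]
push(2) -> [35, 26, 2]
push(50) -> [35, 26, 2, 50]
pop()->50, [35, 26, 2]
push(30) -> [35, 26, 2, 30]
push(15) -> [35, 26, 2, 30, 15]
push(4) -> [35, 26, 2, 30, 15, 4]
pop()->4, [35, 26, 2, 30, 15]
push(2) -> [35, 26, 2, 30, 15, 2]

Final stack: [35, 26, 2, 30, 15, 2]


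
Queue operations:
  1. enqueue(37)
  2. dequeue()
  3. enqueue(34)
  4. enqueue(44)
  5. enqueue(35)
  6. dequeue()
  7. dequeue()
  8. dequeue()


enqueue(37) -> [37]
dequeue()->37, []
enqueue(34) -> [34]
enqueue(44) -> [34, 44]
enqueue(35) -> [34, 44, 35]
dequeue()->34, [44, 35]
dequeue()->44, [35]
dequeue()->35, []

Final queue: []


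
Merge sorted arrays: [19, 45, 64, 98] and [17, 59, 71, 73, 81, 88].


Take 17 from B
Take 19 from A
Take 45 from A
Take 59 from B
Take 64 from A
Take 71 from B
Take 73 from B
Take 81 from B
Take 88 from B

Merged: [17, 19, 45, 59, 64, 71, 73, 81, 88, 98]


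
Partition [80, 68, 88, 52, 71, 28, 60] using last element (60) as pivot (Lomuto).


Pivot: 60
  52 <= 60: swap -> [52, 68, 88, 80, 71, 28, 60]
  28 <= 60: swap -> [52, 28, 88, 80, 71, 68, 60]
Place pivot at 2: [52, 28, 60, 80, 71, 68, 88]

Partitioned: [52, 28, 60, 80, 71, 68, 88]


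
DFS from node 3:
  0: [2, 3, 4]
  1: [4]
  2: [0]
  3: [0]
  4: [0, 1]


Visit 3, push [0]
Visit 0, push [4, 2]
Visit 2, push []
Visit 4, push [1]
Visit 1, push []

DFS order: [3, 0, 2, 4, 1]


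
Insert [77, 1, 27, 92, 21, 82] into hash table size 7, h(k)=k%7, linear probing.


Insert 77: h=0 -> slot 0
Insert 1: h=1 -> slot 1
Insert 27: h=6 -> slot 6
Insert 92: h=1, 1 probes -> slot 2
Insert 21: h=0, 3 probes -> slot 3
Insert 82: h=5 -> slot 5

Table: [77, 1, 92, 21, None, 82, 27]


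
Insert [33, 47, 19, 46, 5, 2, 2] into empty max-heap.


Insert 33: [33]
Insert 47: [47, 33]
Insert 19: [47, 33, 19]
Insert 46: [47, 46, 19, 33]
Insert 5: [47, 46, 19, 33, 5]
Insert 2: [47, 46, 19, 33, 5, 2]
Insert 2: [47, 46, 19, 33, 5, 2, 2]

Final heap: [47, 46, 19, 33, 5, 2, 2]


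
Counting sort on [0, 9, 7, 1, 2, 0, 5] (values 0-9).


Input: [0, 9, 7, 1, 2, 0, 5]
Counts: [2, 1, 1, 0, 0, 1, 0, 1, 0, 1]

Sorted: [0, 0, 1, 2, 5, 7, 9]


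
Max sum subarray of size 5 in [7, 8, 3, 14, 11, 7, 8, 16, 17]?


[0:5]: 43
[1:6]: 43
[2:7]: 43
[3:8]: 56
[4:9]: 59

Max: 59 at [4:9]


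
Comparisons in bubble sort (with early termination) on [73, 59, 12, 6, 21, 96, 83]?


Algorithm: bubble sort (with early termination)
Input: [73, 59, 12, 6, 21, 96, 83]
Sorted: [6, 12, 21, 59, 73, 83, 96]

18


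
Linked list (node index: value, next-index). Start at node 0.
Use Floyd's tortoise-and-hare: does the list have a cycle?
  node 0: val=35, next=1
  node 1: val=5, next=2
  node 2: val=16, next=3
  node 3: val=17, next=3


Floyd's tortoise (slow, +1) and hare (fast, +2):
  init: slow=0, fast=0
  step 1: slow=1, fast=2
  step 2: slow=2, fast=3
  step 3: slow=3, fast=3
  slow == fast at node 3: cycle detected

Cycle: yes


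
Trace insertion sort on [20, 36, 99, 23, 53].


Initial: [20, 36, 99, 23, 53]
Insert 36: [20, 36, 99, 23, 53]
Insert 99: [20, 36, 99, 23, 53]
Insert 23: [20, 23, 36, 99, 53]
Insert 53: [20, 23, 36, 53, 99]

Sorted: [20, 23, 36, 53, 99]


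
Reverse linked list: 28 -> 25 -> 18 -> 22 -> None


Step 1: curr=28, set curr.next=prev(None) | reversed so far: 28
Step 2: curr=25, set curr.next=prev(28) | reversed so far: 25 -> 28
Step 3: curr=18, set curr.next=prev(25) | reversed so far: 18 -> 25 -> 28
Step 4: curr=22, set curr.next=prev(18) | reversed so far: 22 -> 18 -> 25 -> 28

22 -> 18 -> 25 -> 28 -> None


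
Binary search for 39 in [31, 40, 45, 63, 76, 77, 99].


Step 1: lo=0, hi=6, mid=3, val=63
Step 2: lo=0, hi=2, mid=1, val=40
Step 3: lo=0, hi=0, mid=0, val=31

Not found


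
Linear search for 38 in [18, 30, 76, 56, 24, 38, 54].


i=0: 18!=38
i=1: 30!=38
i=2: 76!=38
i=3: 56!=38
i=4: 24!=38
i=5: 38==38 found!

Found at 5, 6 comps


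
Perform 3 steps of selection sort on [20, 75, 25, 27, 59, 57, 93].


Initial: [20, 75, 25, 27, 59, 57, 93]
Step 1: min=20 at 0
  Swap: [20, 75, 25, 27, 59, 57, 93]
Step 2: min=25 at 2
  Swap: [20, 25, 75, 27, 59, 57, 93]
Step 3: min=27 at 3
  Swap: [20, 25, 27, 75, 59, 57, 93]

After 3 steps: [20, 25, 27, 75, 59, 57, 93]


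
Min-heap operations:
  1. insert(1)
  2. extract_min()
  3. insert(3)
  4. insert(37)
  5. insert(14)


insert(1) -> [1]
extract_min()->1, []
insert(3) -> [3]
insert(37) -> [3, 37]
insert(14) -> [3, 37, 14]

Final heap: [3, 37, 14]


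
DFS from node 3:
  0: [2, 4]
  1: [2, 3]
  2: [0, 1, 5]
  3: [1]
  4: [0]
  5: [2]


Visit 3, push [1]
Visit 1, push [2]
Visit 2, push [5, 0]
Visit 0, push [4]
Visit 4, push []
Visit 5, push []

DFS order: [3, 1, 2, 0, 4, 5]


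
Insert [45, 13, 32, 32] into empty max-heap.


Insert 45: [45]
Insert 13: [45, 13]
Insert 32: [45, 13, 32]
Insert 32: [45, 32, 32, 13]

Final heap: [45, 32, 32, 13]


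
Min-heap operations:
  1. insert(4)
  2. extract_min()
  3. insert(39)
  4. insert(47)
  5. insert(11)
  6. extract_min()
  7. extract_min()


insert(4) -> [4]
extract_min()->4, []
insert(39) -> [39]
insert(47) -> [39, 47]
insert(11) -> [11, 47, 39]
extract_min()->11, [39, 47]
extract_min()->39, [47]

Final heap: [47]


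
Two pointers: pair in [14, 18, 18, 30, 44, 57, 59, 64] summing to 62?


lo=0(14)+hi=7(64)=78
lo=0(14)+hi=6(59)=73
lo=0(14)+hi=5(57)=71
lo=0(14)+hi=4(44)=58
lo=1(18)+hi=4(44)=62

Yes: 18+44=62


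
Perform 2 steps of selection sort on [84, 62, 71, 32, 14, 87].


Initial: [84, 62, 71, 32, 14, 87]
Step 1: min=14 at 4
  Swap: [14, 62, 71, 32, 84, 87]
Step 2: min=32 at 3
  Swap: [14, 32, 71, 62, 84, 87]

After 2 steps: [14, 32, 71, 62, 84, 87]


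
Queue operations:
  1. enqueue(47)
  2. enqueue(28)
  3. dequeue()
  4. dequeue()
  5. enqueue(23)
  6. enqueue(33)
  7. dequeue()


enqueue(47) -> [47]
enqueue(28) -> [47, 28]
dequeue()->47, [28]
dequeue()->28, []
enqueue(23) -> [23]
enqueue(33) -> [23, 33]
dequeue()->23, [33]

Final queue: [33]


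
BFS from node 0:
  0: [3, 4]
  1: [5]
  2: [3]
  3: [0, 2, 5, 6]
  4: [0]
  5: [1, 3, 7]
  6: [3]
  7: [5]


Visit 0, enqueue [3, 4]
Visit 3, enqueue [2, 5, 6]
Visit 4, enqueue []
Visit 2, enqueue []
Visit 5, enqueue [1, 7]
Visit 6, enqueue []
Visit 1, enqueue []
Visit 7, enqueue []

BFS order: [0, 3, 4, 2, 5, 6, 1, 7]


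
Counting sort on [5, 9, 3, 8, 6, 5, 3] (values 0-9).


Input: [5, 9, 3, 8, 6, 5, 3]
Counts: [0, 0, 0, 2, 0, 2, 1, 0, 1, 1]

Sorted: [3, 3, 5, 5, 6, 8, 9]


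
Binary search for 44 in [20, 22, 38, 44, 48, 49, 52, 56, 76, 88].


Step 1: lo=0, hi=9, mid=4, val=48
Step 2: lo=0, hi=3, mid=1, val=22
Step 3: lo=2, hi=3, mid=2, val=38
Step 4: lo=3, hi=3, mid=3, val=44

Found at index 3


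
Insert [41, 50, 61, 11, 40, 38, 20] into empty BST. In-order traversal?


Insert 41: root
Insert 50: R from 41
Insert 61: R from 41 -> R from 50
Insert 11: L from 41
Insert 40: L from 41 -> R from 11
Insert 38: L from 41 -> R from 11 -> L from 40
Insert 20: L from 41 -> R from 11 -> L from 40 -> L from 38

In-order: [11, 20, 38, 40, 41, 50, 61]


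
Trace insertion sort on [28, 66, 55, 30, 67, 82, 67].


Initial: [28, 66, 55, 30, 67, 82, 67]
Insert 66: [28, 66, 55, 30, 67, 82, 67]
Insert 55: [28, 55, 66, 30, 67, 82, 67]
Insert 30: [28, 30, 55, 66, 67, 82, 67]
Insert 67: [28, 30, 55, 66, 67, 82, 67]
Insert 82: [28, 30, 55, 66, 67, 82, 67]
Insert 67: [28, 30, 55, 66, 67, 67, 82]

Sorted: [28, 30, 55, 66, 67, 67, 82]


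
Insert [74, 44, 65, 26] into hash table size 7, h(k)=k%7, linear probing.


Insert 74: h=4 -> slot 4
Insert 44: h=2 -> slot 2
Insert 65: h=2, 1 probes -> slot 3
Insert 26: h=5 -> slot 5

Table: [None, None, 44, 65, 74, 26, None]


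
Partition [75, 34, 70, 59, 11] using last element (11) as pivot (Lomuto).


Pivot: 11
Place pivot at 0: [11, 34, 70, 59, 75]

Partitioned: [11, 34, 70, 59, 75]


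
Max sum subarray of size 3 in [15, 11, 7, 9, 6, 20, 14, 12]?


[0:3]: 33
[1:4]: 27
[2:5]: 22
[3:6]: 35
[4:7]: 40
[5:8]: 46

Max: 46 at [5:8]


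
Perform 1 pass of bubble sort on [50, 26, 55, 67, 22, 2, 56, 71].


Initial: [50, 26, 55, 67, 22, 2, 56, 71]
Pass 1: [26, 50, 55, 22, 2, 56, 67, 71] (4 swaps)

After 1 pass: [26, 50, 55, 22, 2, 56, 67, 71]


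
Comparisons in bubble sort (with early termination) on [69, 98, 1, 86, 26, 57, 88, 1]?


Algorithm: bubble sort (with early termination)
Input: [69, 98, 1, 86, 26, 57, 88, 1]
Sorted: [1, 1, 26, 57, 69, 86, 88, 98]

28


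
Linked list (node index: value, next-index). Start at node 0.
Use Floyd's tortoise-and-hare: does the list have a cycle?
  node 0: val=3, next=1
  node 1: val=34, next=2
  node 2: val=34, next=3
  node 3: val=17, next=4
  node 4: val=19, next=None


Floyd's tortoise (slow, +1) and hare (fast, +2):
  init: slow=0, fast=0
  step 1: slow=1, fast=2
  step 2: slow=2, fast=4
  step 3: fast -> None, no cycle

Cycle: no


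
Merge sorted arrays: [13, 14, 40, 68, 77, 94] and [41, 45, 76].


Take 13 from A
Take 14 from A
Take 40 from A
Take 41 from B
Take 45 from B
Take 68 from A
Take 76 from B

Merged: [13, 14, 40, 41, 45, 68, 76, 77, 94]


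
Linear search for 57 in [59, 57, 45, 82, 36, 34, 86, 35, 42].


i=0: 59!=57
i=1: 57==57 found!

Found at 1, 2 comps


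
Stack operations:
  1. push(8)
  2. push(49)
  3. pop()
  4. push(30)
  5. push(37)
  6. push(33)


push(8) -> [8]
push(49) -> [8, 49]
pop()->49, [8]
push(30) -> [8, 30]
push(37) -> [8, 30, 37]
push(33) -> [8, 30, 37, 33]

Final stack: [8, 30, 37, 33]


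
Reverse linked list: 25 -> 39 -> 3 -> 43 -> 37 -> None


Step 1: curr=25, set curr.next=prev(None) | reversed so far: 25
Step 2: curr=39, set curr.next=prev(25) | reversed so far: 39 -> 25
Step 3: curr=3, set curr.next=prev(39) | reversed so far: 3 -> 39 -> 25
Step 4: curr=43, set curr.next=prev(3) | reversed so far: 43 -> 3 -> 39 -> 25
Step 5: curr=37, set curr.next=prev(43) | reversed so far: 37 -> 43 -> 3 -> 39 -> 25

37 -> 43 -> 3 -> 39 -> 25 -> None


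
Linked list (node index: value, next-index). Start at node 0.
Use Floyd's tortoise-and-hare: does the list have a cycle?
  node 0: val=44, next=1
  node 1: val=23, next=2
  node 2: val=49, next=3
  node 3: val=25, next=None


Floyd's tortoise (slow, +1) and hare (fast, +2):
  init: slow=0, fast=0
  step 1: slow=1, fast=2
  step 2: fast 2->3->None, no cycle

Cycle: no


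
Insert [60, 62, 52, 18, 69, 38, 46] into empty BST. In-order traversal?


Insert 60: root
Insert 62: R from 60
Insert 52: L from 60
Insert 18: L from 60 -> L from 52
Insert 69: R from 60 -> R from 62
Insert 38: L from 60 -> L from 52 -> R from 18
Insert 46: L from 60 -> L from 52 -> R from 18 -> R from 38

In-order: [18, 38, 46, 52, 60, 62, 69]


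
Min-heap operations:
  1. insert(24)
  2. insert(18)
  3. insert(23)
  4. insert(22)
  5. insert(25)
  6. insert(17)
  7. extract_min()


insert(24) -> [24]
insert(18) -> [18, 24]
insert(23) -> [18, 24, 23]
insert(22) -> [18, 22, 23, 24]
insert(25) -> [18, 22, 23, 24, 25]
insert(17) -> [17, 22, 18, 24, 25, 23]
extract_min()->17, [18, 22, 23, 24, 25]

Final heap: [18, 22, 23, 24, 25]


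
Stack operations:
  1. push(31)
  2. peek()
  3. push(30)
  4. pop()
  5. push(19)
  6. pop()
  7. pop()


push(31) -> [31]
peek()->31
push(30) -> [31, 30]
pop()->30, [31]
push(19) -> [31, 19]
pop()->19, [31]
pop()->31, []

Final stack: []


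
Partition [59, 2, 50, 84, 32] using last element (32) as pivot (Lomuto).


Pivot: 32
  2 <= 32: swap -> [2, 59, 50, 84, 32]
Place pivot at 1: [2, 32, 50, 84, 59]

Partitioned: [2, 32, 50, 84, 59]


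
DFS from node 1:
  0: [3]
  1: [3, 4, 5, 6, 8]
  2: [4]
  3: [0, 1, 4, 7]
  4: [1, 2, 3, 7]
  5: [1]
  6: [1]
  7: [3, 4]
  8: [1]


Visit 1, push [8, 6, 5, 4, 3]
Visit 3, push [7, 4, 0]
Visit 0, push []
Visit 4, push [7, 2]
Visit 2, push []
Visit 7, push []
Visit 5, push []
Visit 6, push []
Visit 8, push []

DFS order: [1, 3, 0, 4, 2, 7, 5, 6, 8]


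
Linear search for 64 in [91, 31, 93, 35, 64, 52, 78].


i=0: 91!=64
i=1: 31!=64
i=2: 93!=64
i=3: 35!=64
i=4: 64==64 found!

Found at 4, 5 comps


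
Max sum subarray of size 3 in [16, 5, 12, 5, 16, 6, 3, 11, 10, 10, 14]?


[0:3]: 33
[1:4]: 22
[2:5]: 33
[3:6]: 27
[4:7]: 25
[5:8]: 20
[6:9]: 24
[7:10]: 31
[8:11]: 34

Max: 34 at [8:11]


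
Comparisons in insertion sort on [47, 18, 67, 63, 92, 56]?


Algorithm: insertion sort
Input: [47, 18, 67, 63, 92, 56]
Sorted: [18, 47, 56, 63, 67, 92]

9


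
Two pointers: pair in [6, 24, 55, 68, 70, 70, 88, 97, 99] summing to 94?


lo=0(6)+hi=8(99)=105
lo=0(6)+hi=7(97)=103
lo=0(6)+hi=6(88)=94

Yes: 6+88=94


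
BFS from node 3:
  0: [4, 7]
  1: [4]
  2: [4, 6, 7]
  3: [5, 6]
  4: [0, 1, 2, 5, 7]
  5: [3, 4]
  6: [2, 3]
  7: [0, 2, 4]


Visit 3, enqueue [5, 6]
Visit 5, enqueue [4]
Visit 6, enqueue [2]
Visit 4, enqueue [0, 1, 7]
Visit 2, enqueue []
Visit 0, enqueue []
Visit 1, enqueue []
Visit 7, enqueue []

BFS order: [3, 5, 6, 4, 2, 0, 1, 7]


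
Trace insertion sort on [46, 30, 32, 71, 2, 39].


Initial: [46, 30, 32, 71, 2, 39]
Insert 30: [30, 46, 32, 71, 2, 39]
Insert 32: [30, 32, 46, 71, 2, 39]
Insert 71: [30, 32, 46, 71, 2, 39]
Insert 2: [2, 30, 32, 46, 71, 39]
Insert 39: [2, 30, 32, 39, 46, 71]

Sorted: [2, 30, 32, 39, 46, 71]


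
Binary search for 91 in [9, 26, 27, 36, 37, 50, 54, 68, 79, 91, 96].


Step 1: lo=0, hi=10, mid=5, val=50
Step 2: lo=6, hi=10, mid=8, val=79
Step 3: lo=9, hi=10, mid=9, val=91

Found at index 9


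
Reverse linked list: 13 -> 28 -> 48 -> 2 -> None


Step 1: curr=13, set curr.next=prev(None) | reversed so far: 13
Step 2: curr=28, set curr.next=prev(13) | reversed so far: 28 -> 13
Step 3: curr=48, set curr.next=prev(28) | reversed so far: 48 -> 28 -> 13
Step 4: curr=2, set curr.next=prev(48) | reversed so far: 2 -> 48 -> 28 -> 13

2 -> 48 -> 28 -> 13 -> None


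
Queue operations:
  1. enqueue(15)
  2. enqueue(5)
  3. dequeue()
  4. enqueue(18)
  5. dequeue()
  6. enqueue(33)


enqueue(15) -> [15]
enqueue(5) -> [15, 5]
dequeue()->15, [5]
enqueue(18) -> [5, 18]
dequeue()->5, [18]
enqueue(33) -> [18, 33]

Final queue: [18, 33]


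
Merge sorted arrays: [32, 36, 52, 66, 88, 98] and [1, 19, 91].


Take 1 from B
Take 19 from B
Take 32 from A
Take 36 from A
Take 52 from A
Take 66 from A
Take 88 from A
Take 91 from B

Merged: [1, 19, 32, 36, 52, 66, 88, 91, 98]


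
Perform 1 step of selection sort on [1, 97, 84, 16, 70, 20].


Initial: [1, 97, 84, 16, 70, 20]
Step 1: min=1 at 0
  Swap: [1, 97, 84, 16, 70, 20]

After 1 step: [1, 97, 84, 16, 70, 20]


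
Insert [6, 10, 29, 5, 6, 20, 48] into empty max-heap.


Insert 6: [6]
Insert 10: [10, 6]
Insert 29: [29, 6, 10]
Insert 5: [29, 6, 10, 5]
Insert 6: [29, 6, 10, 5, 6]
Insert 20: [29, 6, 20, 5, 6, 10]
Insert 48: [48, 6, 29, 5, 6, 10, 20]

Final heap: [48, 6, 29, 5, 6, 10, 20]


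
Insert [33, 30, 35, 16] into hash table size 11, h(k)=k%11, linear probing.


Insert 33: h=0 -> slot 0
Insert 30: h=8 -> slot 8
Insert 35: h=2 -> slot 2
Insert 16: h=5 -> slot 5

Table: [33, None, 35, None, None, 16, None, None, 30, None, None]


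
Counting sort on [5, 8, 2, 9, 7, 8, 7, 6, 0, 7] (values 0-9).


Input: [5, 8, 2, 9, 7, 8, 7, 6, 0, 7]
Counts: [1, 0, 1, 0, 0, 1, 1, 3, 2, 1]

Sorted: [0, 2, 5, 6, 7, 7, 7, 8, 8, 9]


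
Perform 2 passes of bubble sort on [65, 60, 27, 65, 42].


Initial: [65, 60, 27, 65, 42]
Pass 1: [60, 27, 65, 42, 65] (3 swaps)
Pass 2: [27, 60, 42, 65, 65] (2 swaps)

After 2 passes: [27, 60, 42, 65, 65]


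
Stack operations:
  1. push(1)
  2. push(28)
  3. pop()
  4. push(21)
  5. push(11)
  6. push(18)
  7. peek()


push(1) -> [1]
push(28) -> [1, 28]
pop()->28, [1]
push(21) -> [1, 21]
push(11) -> [1, 21, 11]
push(18) -> [1, 21, 11, 18]
peek()->18

Final stack: [1, 21, 11, 18]


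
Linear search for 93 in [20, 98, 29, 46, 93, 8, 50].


i=0: 20!=93
i=1: 98!=93
i=2: 29!=93
i=3: 46!=93
i=4: 93==93 found!

Found at 4, 5 comps


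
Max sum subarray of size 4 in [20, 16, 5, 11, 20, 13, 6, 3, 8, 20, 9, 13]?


[0:4]: 52
[1:5]: 52
[2:6]: 49
[3:7]: 50
[4:8]: 42
[5:9]: 30
[6:10]: 37
[7:11]: 40
[8:12]: 50

Max: 52 at [0:4]


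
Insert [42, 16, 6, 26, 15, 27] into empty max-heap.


Insert 42: [42]
Insert 16: [42, 16]
Insert 6: [42, 16, 6]
Insert 26: [42, 26, 6, 16]
Insert 15: [42, 26, 6, 16, 15]
Insert 27: [42, 26, 27, 16, 15, 6]

Final heap: [42, 26, 27, 16, 15, 6]


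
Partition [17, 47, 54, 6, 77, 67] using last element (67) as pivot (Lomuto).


Pivot: 67
  17 <= 67: advance i (no swap)
  47 <= 67: advance i (no swap)
  54 <= 67: advance i (no swap)
  6 <= 67: advance i (no swap)
Place pivot at 4: [17, 47, 54, 6, 67, 77]

Partitioned: [17, 47, 54, 6, 67, 77]


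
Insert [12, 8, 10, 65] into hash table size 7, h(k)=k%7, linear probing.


Insert 12: h=5 -> slot 5
Insert 8: h=1 -> slot 1
Insert 10: h=3 -> slot 3
Insert 65: h=2 -> slot 2

Table: [None, 8, 65, 10, None, 12, None]


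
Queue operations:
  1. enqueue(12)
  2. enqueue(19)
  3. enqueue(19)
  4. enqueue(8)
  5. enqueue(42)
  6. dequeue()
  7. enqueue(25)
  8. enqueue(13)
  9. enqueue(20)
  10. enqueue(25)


enqueue(12) -> [12]
enqueue(19) -> [12, 19]
enqueue(19) -> [12, 19, 19]
enqueue(8) -> [12, 19, 19, 8]
enqueue(42) -> [12, 19, 19, 8, 42]
dequeue()->12, [19, 19, 8, 42]
enqueue(25) -> [19, 19, 8, 42, 25]
enqueue(13) -> [19, 19, 8, 42, 25, 13]
enqueue(20) -> [19, 19, 8, 42, 25, 13, 20]
enqueue(25) -> [19, 19, 8, 42, 25, 13, 20, 25]

Final queue: [19, 19, 8, 42, 25, 13, 20, 25]


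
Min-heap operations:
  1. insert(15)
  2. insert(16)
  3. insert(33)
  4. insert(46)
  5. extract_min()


insert(15) -> [15]
insert(16) -> [15, 16]
insert(33) -> [15, 16, 33]
insert(46) -> [15, 16, 33, 46]
extract_min()->15, [16, 46, 33]

Final heap: [16, 46, 33]


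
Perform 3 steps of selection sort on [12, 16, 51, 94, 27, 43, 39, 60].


Initial: [12, 16, 51, 94, 27, 43, 39, 60]
Step 1: min=12 at 0
  Swap: [12, 16, 51, 94, 27, 43, 39, 60]
Step 2: min=16 at 1
  Swap: [12, 16, 51, 94, 27, 43, 39, 60]
Step 3: min=27 at 4
  Swap: [12, 16, 27, 94, 51, 43, 39, 60]

After 3 steps: [12, 16, 27, 94, 51, 43, 39, 60]


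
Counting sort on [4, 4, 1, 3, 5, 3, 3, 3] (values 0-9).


Input: [4, 4, 1, 3, 5, 3, 3, 3]
Counts: [0, 1, 0, 4, 2, 1, 0, 0, 0, 0]

Sorted: [1, 3, 3, 3, 3, 4, 4, 5]


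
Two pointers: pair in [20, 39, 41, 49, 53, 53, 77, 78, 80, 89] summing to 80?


lo=0(20)+hi=9(89)=109
lo=0(20)+hi=8(80)=100
lo=0(20)+hi=7(78)=98
lo=0(20)+hi=6(77)=97
lo=0(20)+hi=5(53)=73
lo=1(39)+hi=5(53)=92
lo=1(39)+hi=4(53)=92
lo=1(39)+hi=3(49)=88
lo=1(39)+hi=2(41)=80

Yes: 39+41=80


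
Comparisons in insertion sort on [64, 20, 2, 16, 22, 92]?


Algorithm: insertion sort
Input: [64, 20, 2, 16, 22, 92]
Sorted: [2, 16, 20, 22, 64, 92]

9


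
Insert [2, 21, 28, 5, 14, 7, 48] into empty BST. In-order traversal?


Insert 2: root
Insert 21: R from 2
Insert 28: R from 2 -> R from 21
Insert 5: R from 2 -> L from 21
Insert 14: R from 2 -> L from 21 -> R from 5
Insert 7: R from 2 -> L from 21 -> R from 5 -> L from 14
Insert 48: R from 2 -> R from 21 -> R from 28

In-order: [2, 5, 7, 14, 21, 28, 48]


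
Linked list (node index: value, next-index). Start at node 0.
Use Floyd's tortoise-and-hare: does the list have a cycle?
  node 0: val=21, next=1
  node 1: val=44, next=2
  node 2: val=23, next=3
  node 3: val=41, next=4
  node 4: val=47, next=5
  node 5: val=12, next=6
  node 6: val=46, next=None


Floyd's tortoise (slow, +1) and hare (fast, +2):
  init: slow=0, fast=0
  step 1: slow=1, fast=2
  step 2: slow=2, fast=4
  step 3: slow=3, fast=6
  step 4: fast -> None, no cycle

Cycle: no


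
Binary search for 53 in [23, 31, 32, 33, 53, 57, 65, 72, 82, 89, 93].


Step 1: lo=0, hi=10, mid=5, val=57
Step 2: lo=0, hi=4, mid=2, val=32
Step 3: lo=3, hi=4, mid=3, val=33
Step 4: lo=4, hi=4, mid=4, val=53

Found at index 4


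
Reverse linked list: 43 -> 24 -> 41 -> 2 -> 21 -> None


Step 1: curr=43, set curr.next=prev(None) | reversed so far: 43
Step 2: curr=24, set curr.next=prev(43) | reversed so far: 24 -> 43
Step 3: curr=41, set curr.next=prev(24) | reversed so far: 41 -> 24 -> 43
Step 4: curr=2, set curr.next=prev(41) | reversed so far: 2 -> 41 -> 24 -> 43
Step 5: curr=21, set curr.next=prev(2) | reversed so far: 21 -> 2 -> 41 -> 24 -> 43

21 -> 2 -> 41 -> 24 -> 43 -> None


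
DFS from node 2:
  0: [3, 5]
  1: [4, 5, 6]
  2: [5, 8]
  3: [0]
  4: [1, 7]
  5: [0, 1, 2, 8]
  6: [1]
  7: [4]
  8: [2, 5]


Visit 2, push [8, 5]
Visit 5, push [8, 1, 0]
Visit 0, push [3]
Visit 3, push []
Visit 1, push [6, 4]
Visit 4, push [7]
Visit 7, push []
Visit 6, push []
Visit 8, push []

DFS order: [2, 5, 0, 3, 1, 4, 7, 6, 8]


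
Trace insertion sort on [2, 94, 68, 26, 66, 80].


Initial: [2, 94, 68, 26, 66, 80]
Insert 94: [2, 94, 68, 26, 66, 80]
Insert 68: [2, 68, 94, 26, 66, 80]
Insert 26: [2, 26, 68, 94, 66, 80]
Insert 66: [2, 26, 66, 68, 94, 80]
Insert 80: [2, 26, 66, 68, 80, 94]

Sorted: [2, 26, 66, 68, 80, 94]


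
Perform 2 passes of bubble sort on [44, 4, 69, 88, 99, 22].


Initial: [44, 4, 69, 88, 99, 22]
Pass 1: [4, 44, 69, 88, 22, 99] (2 swaps)
Pass 2: [4, 44, 69, 22, 88, 99] (1 swaps)

After 2 passes: [4, 44, 69, 22, 88, 99]


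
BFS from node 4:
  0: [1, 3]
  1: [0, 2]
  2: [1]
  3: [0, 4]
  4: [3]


Visit 4, enqueue [3]
Visit 3, enqueue [0]
Visit 0, enqueue [1]
Visit 1, enqueue [2]
Visit 2, enqueue []

BFS order: [4, 3, 0, 1, 2]


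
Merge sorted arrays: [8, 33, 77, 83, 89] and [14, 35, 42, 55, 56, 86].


Take 8 from A
Take 14 from B
Take 33 from A
Take 35 from B
Take 42 from B
Take 55 from B
Take 56 from B
Take 77 from A
Take 83 from A
Take 86 from B

Merged: [8, 14, 33, 35, 42, 55, 56, 77, 83, 86, 89]


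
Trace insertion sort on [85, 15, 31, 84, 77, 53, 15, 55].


Initial: [85, 15, 31, 84, 77, 53, 15, 55]
Insert 15: [15, 85, 31, 84, 77, 53, 15, 55]
Insert 31: [15, 31, 85, 84, 77, 53, 15, 55]
Insert 84: [15, 31, 84, 85, 77, 53, 15, 55]
Insert 77: [15, 31, 77, 84, 85, 53, 15, 55]
Insert 53: [15, 31, 53, 77, 84, 85, 15, 55]
Insert 15: [15, 15, 31, 53, 77, 84, 85, 55]
Insert 55: [15, 15, 31, 53, 55, 77, 84, 85]

Sorted: [15, 15, 31, 53, 55, 77, 84, 85]


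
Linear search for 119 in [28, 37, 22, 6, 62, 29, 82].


i=0: 28!=119
i=1: 37!=119
i=2: 22!=119
i=3: 6!=119
i=4: 62!=119
i=5: 29!=119
i=6: 82!=119

Not found, 7 comps


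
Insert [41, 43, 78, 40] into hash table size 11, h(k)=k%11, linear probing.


Insert 41: h=8 -> slot 8
Insert 43: h=10 -> slot 10
Insert 78: h=1 -> slot 1
Insert 40: h=7 -> slot 7

Table: [None, 78, None, None, None, None, None, 40, 41, None, 43]


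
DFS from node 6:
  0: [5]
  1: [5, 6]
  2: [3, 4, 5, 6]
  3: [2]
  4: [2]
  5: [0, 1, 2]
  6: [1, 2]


Visit 6, push [2, 1]
Visit 1, push [5]
Visit 5, push [2, 0]
Visit 0, push []
Visit 2, push [4, 3]
Visit 3, push []
Visit 4, push []

DFS order: [6, 1, 5, 0, 2, 3, 4]


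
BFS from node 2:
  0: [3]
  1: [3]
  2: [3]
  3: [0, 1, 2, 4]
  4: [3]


Visit 2, enqueue [3]
Visit 3, enqueue [0, 1, 4]
Visit 0, enqueue []
Visit 1, enqueue []
Visit 4, enqueue []

BFS order: [2, 3, 0, 1, 4]


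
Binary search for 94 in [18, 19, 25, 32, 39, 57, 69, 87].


Step 1: lo=0, hi=7, mid=3, val=32
Step 2: lo=4, hi=7, mid=5, val=57
Step 3: lo=6, hi=7, mid=6, val=69
Step 4: lo=7, hi=7, mid=7, val=87

Not found


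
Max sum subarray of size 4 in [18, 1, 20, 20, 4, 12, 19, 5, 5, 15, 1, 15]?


[0:4]: 59
[1:5]: 45
[2:6]: 56
[3:7]: 55
[4:8]: 40
[5:9]: 41
[6:10]: 44
[7:11]: 26
[8:12]: 36

Max: 59 at [0:4]


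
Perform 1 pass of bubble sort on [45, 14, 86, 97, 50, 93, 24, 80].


Initial: [45, 14, 86, 97, 50, 93, 24, 80]
Pass 1: [14, 45, 86, 50, 93, 24, 80, 97] (5 swaps)

After 1 pass: [14, 45, 86, 50, 93, 24, 80, 97]


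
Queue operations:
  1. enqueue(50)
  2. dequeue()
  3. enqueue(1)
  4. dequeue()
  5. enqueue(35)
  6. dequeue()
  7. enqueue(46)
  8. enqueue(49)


enqueue(50) -> [50]
dequeue()->50, []
enqueue(1) -> [1]
dequeue()->1, []
enqueue(35) -> [35]
dequeue()->35, []
enqueue(46) -> [46]
enqueue(49) -> [46, 49]

Final queue: [46, 49]


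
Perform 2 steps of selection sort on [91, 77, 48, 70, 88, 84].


Initial: [91, 77, 48, 70, 88, 84]
Step 1: min=48 at 2
  Swap: [48, 77, 91, 70, 88, 84]
Step 2: min=70 at 3
  Swap: [48, 70, 91, 77, 88, 84]

After 2 steps: [48, 70, 91, 77, 88, 84]


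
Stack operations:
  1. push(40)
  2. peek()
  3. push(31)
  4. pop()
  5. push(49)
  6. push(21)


push(40) -> [40]
peek()->40
push(31) -> [40, 31]
pop()->31, [40]
push(49) -> [40, 49]
push(21) -> [40, 49, 21]

Final stack: [40, 49, 21]


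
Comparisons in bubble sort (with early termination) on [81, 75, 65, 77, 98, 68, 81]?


Algorithm: bubble sort (with early termination)
Input: [81, 75, 65, 77, 98, 68, 81]
Sorted: [65, 68, 75, 77, 81, 81, 98]

20


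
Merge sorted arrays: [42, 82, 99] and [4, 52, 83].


Take 4 from B
Take 42 from A
Take 52 from B
Take 82 from A
Take 83 from B

Merged: [4, 42, 52, 82, 83, 99]


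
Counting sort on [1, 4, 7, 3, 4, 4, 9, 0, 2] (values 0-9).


Input: [1, 4, 7, 3, 4, 4, 9, 0, 2]
Counts: [1, 1, 1, 1, 3, 0, 0, 1, 0, 1]

Sorted: [0, 1, 2, 3, 4, 4, 4, 7, 9]


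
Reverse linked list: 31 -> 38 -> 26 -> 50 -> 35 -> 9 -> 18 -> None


Step 1: curr=31, set curr.next=prev(None) | reversed so far: 31
Step 2: curr=38, set curr.next=prev(31) | reversed so far: 38 -> 31
Step 3: curr=26, set curr.next=prev(38) | reversed so far: 26 -> 38 -> 31
Step 4: curr=50, set curr.next=prev(26) | reversed so far: 50 -> 26 -> 38 -> 31
Step 5: curr=35, set curr.next=prev(50) | reversed so far: 35 -> 50 -> 26 -> 38 -> 31
Step 6: curr=9, set curr.next=prev(35) | reversed so far: 9 -> 35 -> 50 -> 26 -> 38 -> 31
Step 7: curr=18, set curr.next=prev(9) | reversed so far: 18 -> 9 -> 35 -> 50 -> 26 -> 38 -> 31

18 -> 9 -> 35 -> 50 -> 26 -> 38 -> 31 -> None


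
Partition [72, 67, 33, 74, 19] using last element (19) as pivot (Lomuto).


Pivot: 19
Place pivot at 0: [19, 67, 33, 74, 72]

Partitioned: [19, 67, 33, 74, 72]


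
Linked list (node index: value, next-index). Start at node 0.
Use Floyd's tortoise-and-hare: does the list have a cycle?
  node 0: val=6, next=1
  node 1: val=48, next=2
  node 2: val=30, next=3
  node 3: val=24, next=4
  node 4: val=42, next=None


Floyd's tortoise (slow, +1) and hare (fast, +2):
  init: slow=0, fast=0
  step 1: slow=1, fast=2
  step 2: slow=2, fast=4
  step 3: fast -> None, no cycle

Cycle: no


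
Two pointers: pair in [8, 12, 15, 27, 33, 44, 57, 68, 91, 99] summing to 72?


lo=0(8)+hi=9(99)=107
lo=0(8)+hi=8(91)=99
lo=0(8)+hi=7(68)=76
lo=0(8)+hi=6(57)=65
lo=1(12)+hi=6(57)=69
lo=2(15)+hi=6(57)=72

Yes: 15+57=72


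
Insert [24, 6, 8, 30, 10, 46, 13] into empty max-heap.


Insert 24: [24]
Insert 6: [24, 6]
Insert 8: [24, 6, 8]
Insert 30: [30, 24, 8, 6]
Insert 10: [30, 24, 8, 6, 10]
Insert 46: [46, 24, 30, 6, 10, 8]
Insert 13: [46, 24, 30, 6, 10, 8, 13]

Final heap: [46, 24, 30, 6, 10, 8, 13]


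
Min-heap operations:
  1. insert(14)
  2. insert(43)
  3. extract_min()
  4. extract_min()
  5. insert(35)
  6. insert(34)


insert(14) -> [14]
insert(43) -> [14, 43]
extract_min()->14, [43]
extract_min()->43, []
insert(35) -> [35]
insert(34) -> [34, 35]

Final heap: [34, 35]


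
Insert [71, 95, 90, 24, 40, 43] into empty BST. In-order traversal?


Insert 71: root
Insert 95: R from 71
Insert 90: R from 71 -> L from 95
Insert 24: L from 71
Insert 40: L from 71 -> R from 24
Insert 43: L from 71 -> R from 24 -> R from 40

In-order: [24, 40, 43, 71, 90, 95]


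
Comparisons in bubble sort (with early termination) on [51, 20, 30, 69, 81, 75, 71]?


Algorithm: bubble sort (with early termination)
Input: [51, 20, 30, 69, 81, 75, 71]
Sorted: [20, 30, 51, 69, 71, 75, 81]

15


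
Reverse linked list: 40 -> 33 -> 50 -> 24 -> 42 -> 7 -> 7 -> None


Step 1: curr=40, set curr.next=prev(None) | reversed so far: 40
Step 2: curr=33, set curr.next=prev(40) | reversed so far: 33 -> 40
Step 3: curr=50, set curr.next=prev(33) | reversed so far: 50 -> 33 -> 40
Step 4: curr=24, set curr.next=prev(50) | reversed so far: 24 -> 50 -> 33 -> 40
Step 5: curr=42, set curr.next=prev(24) | reversed so far: 42 -> 24 -> 50 -> 33 -> 40
Step 6: curr=7, set curr.next=prev(42) | reversed so far: 7 -> 42 -> 24 -> 50 -> 33 -> 40
Step 7: curr=7, set curr.next=prev(7) | reversed so far: 7 -> 7 -> 42 -> 24 -> 50 -> 33 -> 40

7 -> 7 -> 42 -> 24 -> 50 -> 33 -> 40 -> None


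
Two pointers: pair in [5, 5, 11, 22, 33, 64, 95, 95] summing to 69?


lo=0(5)+hi=7(95)=100
lo=0(5)+hi=6(95)=100
lo=0(5)+hi=5(64)=69

Yes: 5+64=69


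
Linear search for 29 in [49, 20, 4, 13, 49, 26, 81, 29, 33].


i=0: 49!=29
i=1: 20!=29
i=2: 4!=29
i=3: 13!=29
i=4: 49!=29
i=5: 26!=29
i=6: 81!=29
i=7: 29==29 found!

Found at 7, 8 comps


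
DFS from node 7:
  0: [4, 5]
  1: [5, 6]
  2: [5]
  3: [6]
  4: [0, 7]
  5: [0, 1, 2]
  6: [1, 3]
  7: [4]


Visit 7, push [4]
Visit 4, push [0]
Visit 0, push [5]
Visit 5, push [2, 1]
Visit 1, push [6]
Visit 6, push [3]
Visit 3, push []
Visit 2, push []

DFS order: [7, 4, 0, 5, 1, 6, 3, 2]


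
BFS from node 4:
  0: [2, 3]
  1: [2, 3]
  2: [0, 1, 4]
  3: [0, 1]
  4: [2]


Visit 4, enqueue [2]
Visit 2, enqueue [0, 1]
Visit 0, enqueue [3]
Visit 1, enqueue []
Visit 3, enqueue []

BFS order: [4, 2, 0, 1, 3]


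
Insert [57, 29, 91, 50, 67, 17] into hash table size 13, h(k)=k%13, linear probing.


Insert 57: h=5 -> slot 5
Insert 29: h=3 -> slot 3
Insert 91: h=0 -> slot 0
Insert 50: h=11 -> slot 11
Insert 67: h=2 -> slot 2
Insert 17: h=4 -> slot 4

Table: [91, None, 67, 29, 17, 57, None, None, None, None, None, 50, None]


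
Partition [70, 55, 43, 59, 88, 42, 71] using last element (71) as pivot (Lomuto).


Pivot: 71
  70 <= 71: advance i (no swap)
  55 <= 71: advance i (no swap)
  43 <= 71: advance i (no swap)
  59 <= 71: advance i (no swap)
  42 <= 71: swap -> [70, 55, 43, 59, 42, 88, 71]
Place pivot at 5: [70, 55, 43, 59, 42, 71, 88]

Partitioned: [70, 55, 43, 59, 42, 71, 88]


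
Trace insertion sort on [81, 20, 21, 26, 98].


Initial: [81, 20, 21, 26, 98]
Insert 20: [20, 81, 21, 26, 98]
Insert 21: [20, 21, 81, 26, 98]
Insert 26: [20, 21, 26, 81, 98]
Insert 98: [20, 21, 26, 81, 98]

Sorted: [20, 21, 26, 81, 98]
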